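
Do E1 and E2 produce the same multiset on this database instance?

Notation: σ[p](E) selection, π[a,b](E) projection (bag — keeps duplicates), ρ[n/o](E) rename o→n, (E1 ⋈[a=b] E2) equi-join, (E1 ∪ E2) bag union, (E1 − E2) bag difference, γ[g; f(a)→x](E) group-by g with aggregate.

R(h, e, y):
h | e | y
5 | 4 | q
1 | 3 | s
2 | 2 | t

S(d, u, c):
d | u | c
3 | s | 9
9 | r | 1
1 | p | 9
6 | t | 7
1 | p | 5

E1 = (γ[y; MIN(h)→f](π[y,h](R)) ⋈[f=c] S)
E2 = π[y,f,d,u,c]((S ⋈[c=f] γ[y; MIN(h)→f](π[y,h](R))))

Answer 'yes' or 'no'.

E1 subexpression sizes:
  R → 3
  π[y,h](R) → 3
  γ[y; MIN(h)→f](π[y,h](R)) → 3
  S → 5
  (γ[y; MIN(h)→f](π[y,h](R)) ⋈[f=c] S) → 2
E2 subexpression sizes:
  S → 5
  R → 3
  π[y,h](R) → 3
  γ[y; MIN(h)→f](π[y,h](R)) → 3
  (S ⋈[c=f] γ[y; MIN(h)→f](π[y,h](R))) → 2
  π[y,f,d,u,c]((S ⋈[c=f] γ[y; MIN(h)→f](π[y,h](R)))) → 2

E1 and E2 produce the same multiset:
y | f | d | u | c
q | 5 | 1 | p | 5
s | 1 | 9 | r | 1

yes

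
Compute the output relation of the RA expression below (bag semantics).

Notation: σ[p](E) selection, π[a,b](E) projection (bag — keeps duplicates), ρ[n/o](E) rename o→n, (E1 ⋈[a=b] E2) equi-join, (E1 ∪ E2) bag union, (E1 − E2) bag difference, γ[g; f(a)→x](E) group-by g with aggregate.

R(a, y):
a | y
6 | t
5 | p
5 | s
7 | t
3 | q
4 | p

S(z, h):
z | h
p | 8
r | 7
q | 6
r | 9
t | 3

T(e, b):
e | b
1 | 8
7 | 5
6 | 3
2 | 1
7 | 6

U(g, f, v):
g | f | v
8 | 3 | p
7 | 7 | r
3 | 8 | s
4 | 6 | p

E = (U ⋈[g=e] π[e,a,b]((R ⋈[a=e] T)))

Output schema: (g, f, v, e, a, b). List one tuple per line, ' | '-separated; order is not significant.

Row counts bottom-up:
  U → 4
  R → 6
  T → 5
  (R ⋈[a=e] T) → 3
  π[e,a,b]((R ⋈[a=e] T)) → 3
  (U ⋈[g=e] π[e,a,b]((R ⋈[a=e] T))) → 2

== RESULT ==
g | f | v | e | a | b
7 | 7 | r | 7 | 7 | 5
7 | 7 | r | 7 | 7 | 6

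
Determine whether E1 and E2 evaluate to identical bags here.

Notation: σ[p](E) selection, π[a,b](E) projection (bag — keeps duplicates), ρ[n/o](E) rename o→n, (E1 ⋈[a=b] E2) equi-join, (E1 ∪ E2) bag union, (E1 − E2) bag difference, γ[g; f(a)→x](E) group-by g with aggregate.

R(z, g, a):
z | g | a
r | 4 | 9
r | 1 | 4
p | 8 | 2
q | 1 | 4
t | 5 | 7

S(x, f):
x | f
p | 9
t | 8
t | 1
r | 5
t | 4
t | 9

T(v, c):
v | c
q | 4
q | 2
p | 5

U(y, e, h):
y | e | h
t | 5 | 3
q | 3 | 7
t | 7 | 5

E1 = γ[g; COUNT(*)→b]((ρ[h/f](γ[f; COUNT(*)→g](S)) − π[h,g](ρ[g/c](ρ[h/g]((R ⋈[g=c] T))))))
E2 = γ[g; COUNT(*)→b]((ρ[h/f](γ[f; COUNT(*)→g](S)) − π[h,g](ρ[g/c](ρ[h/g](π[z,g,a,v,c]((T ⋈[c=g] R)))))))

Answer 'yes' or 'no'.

E1 row counts bottom-up:
  S → 6
  γ[f; COUNT(*)→g](S) → 5
  ρ[h/f](γ[f; COUNT(*)→g](S)) → 5
  R → 5
  T → 3
  (R ⋈[g=c] T) → 2
  ρ[h/g]((R ⋈[g=c] T)) → 2
  ρ[g/c](ρ[h/g]((R ⋈[g=c] T))) → 2
  π[h,g](ρ[g/c](ρ[h/g]((R ⋈[g=c] T)))) → 2
  (ρ[h/f](γ[f; COUNT(*)→g](S)) − π[h,g](ρ[g/c](ρ[h/g]((R ⋈[g=c] T))))) → 5
  γ[g; COUNT(*)→b]((ρ[h/f](γ[f; COUNT(*)→g](S)) − π[h,g](ρ[g/c](ρ[h/g]((R ⋈[g=c] T)))))) → 2
E2 row counts bottom-up:
  S → 6
  γ[f; COUNT(*)→g](S) → 5
  ρ[h/f](γ[f; COUNT(*)→g](S)) → 5
  T → 3
  R → 5
  (T ⋈[c=g] R) → 2
  π[z,g,a,v,c]((T ⋈[c=g] R)) → 2
  ρ[h/g](π[z,g,a,v,c]((T ⋈[c=g] R))) → 2
  ρ[g/c](ρ[h/g](π[z,g,a,v,c]((T ⋈[c=g] R)))) → 2
  π[h,g](ρ[g/c](ρ[h/g](π[z,g,a,v,c]((T ⋈[c=g] R))))) → 2
  (ρ[h/f](γ[f; COUNT(*)→g](S)) − π[h,g](ρ[g/c](ρ[h/g](π[z,g,a,v,c]((T ⋈[c=g] R)))))) → 5
  γ[g; COUNT(*)→b]((ρ[h/f](γ[f; COUNT(*)→g](S)) − π[h,g](ρ[g/c](ρ[h/g](π[z,g,a,v,c]((T ⋈[c=g] R))))))) → 2

E1 and E2 produce the same multiset:
g | b
1 | 4
2 | 1

yes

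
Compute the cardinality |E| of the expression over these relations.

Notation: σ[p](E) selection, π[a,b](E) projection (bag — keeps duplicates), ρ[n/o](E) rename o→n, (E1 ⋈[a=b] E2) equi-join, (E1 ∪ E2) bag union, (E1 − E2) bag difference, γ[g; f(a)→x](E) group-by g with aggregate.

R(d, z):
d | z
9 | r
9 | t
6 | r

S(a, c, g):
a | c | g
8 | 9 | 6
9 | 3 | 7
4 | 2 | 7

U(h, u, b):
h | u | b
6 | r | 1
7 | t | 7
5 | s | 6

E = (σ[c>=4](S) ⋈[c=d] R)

Stepwise |·|:
  S → 3
  σ[c>=4](S) → 1
  R → 3
  (σ[c>=4](S) ⋈[c=d] R) → 2

|E| = 2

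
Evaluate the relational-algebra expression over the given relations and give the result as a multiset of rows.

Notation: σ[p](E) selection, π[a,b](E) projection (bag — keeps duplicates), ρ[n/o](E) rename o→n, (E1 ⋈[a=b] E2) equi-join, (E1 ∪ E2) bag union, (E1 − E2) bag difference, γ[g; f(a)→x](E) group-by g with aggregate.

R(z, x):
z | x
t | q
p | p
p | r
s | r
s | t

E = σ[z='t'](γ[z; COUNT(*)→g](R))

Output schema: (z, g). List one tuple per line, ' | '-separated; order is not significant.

Stepwise |·|:
  R → 5
  γ[z; COUNT(*)→g](R) → 3
  σ[z='t'](γ[z; COUNT(*)→g](R)) → 1

== RESULT ==
z | g
t | 1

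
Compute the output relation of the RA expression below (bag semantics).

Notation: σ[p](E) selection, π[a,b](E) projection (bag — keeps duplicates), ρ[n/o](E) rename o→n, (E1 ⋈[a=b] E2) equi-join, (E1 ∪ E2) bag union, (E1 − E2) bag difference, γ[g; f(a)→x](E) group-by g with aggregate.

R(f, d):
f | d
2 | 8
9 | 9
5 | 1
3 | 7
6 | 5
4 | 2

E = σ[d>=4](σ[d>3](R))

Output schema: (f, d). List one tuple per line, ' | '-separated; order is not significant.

Subexpression sizes:
  R → 6
  σ[d>3](R) → 4
  σ[d>=4](σ[d>3](R)) → 4

== RESULT ==
f | d
2 | 8
3 | 7
6 | 5
9 | 9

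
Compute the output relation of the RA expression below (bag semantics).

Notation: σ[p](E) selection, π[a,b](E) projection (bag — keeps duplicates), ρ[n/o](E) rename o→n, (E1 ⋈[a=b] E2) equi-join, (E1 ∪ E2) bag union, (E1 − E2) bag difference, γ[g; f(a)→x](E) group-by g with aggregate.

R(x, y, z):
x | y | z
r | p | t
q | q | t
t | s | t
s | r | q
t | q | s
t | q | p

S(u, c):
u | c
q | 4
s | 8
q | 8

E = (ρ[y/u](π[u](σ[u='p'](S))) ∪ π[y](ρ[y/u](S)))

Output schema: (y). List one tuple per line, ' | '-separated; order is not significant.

Stepwise |·|:
  S → 3
  σ[u='p'](S) → 0
  π[u](σ[u='p'](S)) → 0
  ρ[y/u](π[u](σ[u='p'](S))) → 0
  S → 3
  ρ[y/u](S) → 3
  π[y](ρ[y/u](S)) → 3
  (ρ[y/u](π[u](σ[u='p'](S))) ∪ π[y](ρ[y/u](S))) → 3

== RESULT ==
y
q
q
s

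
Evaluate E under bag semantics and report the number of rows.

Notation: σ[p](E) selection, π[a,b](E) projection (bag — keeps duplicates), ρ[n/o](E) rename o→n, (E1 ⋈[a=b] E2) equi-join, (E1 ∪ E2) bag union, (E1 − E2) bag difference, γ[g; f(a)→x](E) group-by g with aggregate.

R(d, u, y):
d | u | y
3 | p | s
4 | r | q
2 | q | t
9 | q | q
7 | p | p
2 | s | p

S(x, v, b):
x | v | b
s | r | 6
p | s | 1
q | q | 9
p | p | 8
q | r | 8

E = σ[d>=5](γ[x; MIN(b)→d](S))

Subexpression sizes:
  S → 5
  γ[x; MIN(b)→d](S) → 3
  σ[d>=5](γ[x; MIN(b)→d](S)) → 2

|E| = 2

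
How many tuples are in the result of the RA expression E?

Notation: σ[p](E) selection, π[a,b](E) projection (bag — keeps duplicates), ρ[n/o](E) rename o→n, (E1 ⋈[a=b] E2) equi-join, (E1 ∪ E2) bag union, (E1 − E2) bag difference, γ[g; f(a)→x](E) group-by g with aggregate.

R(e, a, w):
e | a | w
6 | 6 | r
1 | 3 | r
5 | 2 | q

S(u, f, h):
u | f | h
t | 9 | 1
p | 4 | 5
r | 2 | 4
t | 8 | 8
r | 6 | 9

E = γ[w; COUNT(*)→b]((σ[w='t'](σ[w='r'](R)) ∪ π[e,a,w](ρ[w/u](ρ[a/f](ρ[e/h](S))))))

Row counts bottom-up:
  R → 3
  σ[w='r'](R) → 2
  σ[w='t'](σ[w='r'](R)) → 0
  S → 5
  ρ[e/h](S) → 5
  ρ[a/f](ρ[e/h](S)) → 5
  ρ[w/u](ρ[a/f](ρ[e/h](S))) → 5
  π[e,a,w](ρ[w/u](ρ[a/f](ρ[e/h](S)))) → 5
  (σ[w='t'](σ[w='r'](R)) ∪ π[e,a,w](ρ[w/u](ρ[a/f](ρ[e/h](S))))) → 5
  γ[w; COUNT(*)→b]((σ[w='t'](σ[w='r'](R)) ∪ π[e,a,w](ρ[w/u](ρ[a/f](ρ[e/h](S)))))) → 3

|E| = 3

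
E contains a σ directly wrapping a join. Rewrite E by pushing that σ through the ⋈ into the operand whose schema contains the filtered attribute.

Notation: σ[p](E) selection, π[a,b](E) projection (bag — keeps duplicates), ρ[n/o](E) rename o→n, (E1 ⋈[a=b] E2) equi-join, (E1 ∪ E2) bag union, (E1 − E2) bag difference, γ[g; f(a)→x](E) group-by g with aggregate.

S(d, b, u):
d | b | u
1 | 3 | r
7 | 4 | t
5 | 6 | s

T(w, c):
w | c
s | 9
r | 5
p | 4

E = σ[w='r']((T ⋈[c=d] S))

σ filters on w, owned by the left side.
E' = (σ[w='r'](T) ⋈[c=d] S)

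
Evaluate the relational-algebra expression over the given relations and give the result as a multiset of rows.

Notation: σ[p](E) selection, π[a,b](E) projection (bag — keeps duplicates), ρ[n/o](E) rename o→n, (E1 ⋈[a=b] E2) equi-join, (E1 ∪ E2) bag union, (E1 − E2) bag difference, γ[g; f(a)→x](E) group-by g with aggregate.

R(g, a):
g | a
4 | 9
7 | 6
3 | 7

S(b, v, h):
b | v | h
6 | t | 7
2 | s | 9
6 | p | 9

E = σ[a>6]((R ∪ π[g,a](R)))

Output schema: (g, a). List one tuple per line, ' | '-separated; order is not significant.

Per-node cardinality:
  R → 3
  R → 3
  π[g,a](R) → 3
  (R ∪ π[g,a](R)) → 6
  σ[a>6]((R ∪ π[g,a](R))) → 4

== RESULT ==
g | a
3 | 7
3 | 7
4 | 9
4 | 9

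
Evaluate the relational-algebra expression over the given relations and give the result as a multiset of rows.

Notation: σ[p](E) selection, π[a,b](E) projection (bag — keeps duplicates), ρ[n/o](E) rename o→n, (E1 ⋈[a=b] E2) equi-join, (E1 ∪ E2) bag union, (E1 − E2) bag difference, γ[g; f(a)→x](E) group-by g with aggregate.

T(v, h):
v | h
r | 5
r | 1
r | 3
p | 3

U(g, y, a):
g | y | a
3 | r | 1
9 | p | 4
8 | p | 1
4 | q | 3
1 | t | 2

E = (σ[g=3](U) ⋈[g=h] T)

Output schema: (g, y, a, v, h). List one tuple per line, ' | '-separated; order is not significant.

Row counts bottom-up:
  U → 5
  σ[g=3](U) → 1
  T → 4
  (σ[g=3](U) ⋈[g=h] T) → 2

== RESULT ==
g | y | a | v | h
3 | r | 1 | p | 3
3 | r | 1 | r | 3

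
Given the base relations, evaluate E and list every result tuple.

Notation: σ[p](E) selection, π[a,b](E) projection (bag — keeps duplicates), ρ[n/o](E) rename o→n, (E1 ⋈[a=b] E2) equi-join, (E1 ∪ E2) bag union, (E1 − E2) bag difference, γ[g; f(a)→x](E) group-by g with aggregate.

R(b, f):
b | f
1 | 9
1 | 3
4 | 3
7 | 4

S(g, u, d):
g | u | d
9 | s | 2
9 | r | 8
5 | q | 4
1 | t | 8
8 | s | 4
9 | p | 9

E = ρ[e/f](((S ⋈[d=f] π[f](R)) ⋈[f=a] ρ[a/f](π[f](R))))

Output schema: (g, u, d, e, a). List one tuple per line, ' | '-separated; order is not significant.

Stepwise |·|:
  S → 6
  R → 4
  π[f](R) → 4
  (S ⋈[d=f] π[f](R)) → 3
  R → 4
  π[f](R) → 4
  ρ[a/f](π[f](R)) → 4
  ((S ⋈[d=f] π[f](R)) ⋈[f=a] ρ[a/f](π[f](R))) → 3
  ρ[e/f](((S ⋈[d=f] π[f](R)) ⋈[f=a] ρ[a/f](π[f](R)))) → 3

== RESULT ==
g | u | d | e | a
5 | q | 4 | 4 | 4
8 | s | 4 | 4 | 4
9 | p | 9 | 9 | 9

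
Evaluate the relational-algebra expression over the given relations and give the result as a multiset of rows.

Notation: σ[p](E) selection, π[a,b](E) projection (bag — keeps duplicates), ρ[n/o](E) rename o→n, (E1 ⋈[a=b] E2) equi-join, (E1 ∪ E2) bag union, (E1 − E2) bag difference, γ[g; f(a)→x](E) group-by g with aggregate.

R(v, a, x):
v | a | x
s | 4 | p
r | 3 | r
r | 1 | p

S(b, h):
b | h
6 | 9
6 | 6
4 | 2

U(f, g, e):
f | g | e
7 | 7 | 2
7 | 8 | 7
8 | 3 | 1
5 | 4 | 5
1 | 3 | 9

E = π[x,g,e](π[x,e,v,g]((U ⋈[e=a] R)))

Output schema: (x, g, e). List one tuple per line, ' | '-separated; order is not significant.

Subexpression sizes:
  U → 5
  R → 3
  (U ⋈[e=a] R) → 1
  π[x,e,v,g]((U ⋈[e=a] R)) → 1
  π[x,g,e](π[x,e,v,g]((U ⋈[e=a] R))) → 1

== RESULT ==
x | g | e
p | 3 | 1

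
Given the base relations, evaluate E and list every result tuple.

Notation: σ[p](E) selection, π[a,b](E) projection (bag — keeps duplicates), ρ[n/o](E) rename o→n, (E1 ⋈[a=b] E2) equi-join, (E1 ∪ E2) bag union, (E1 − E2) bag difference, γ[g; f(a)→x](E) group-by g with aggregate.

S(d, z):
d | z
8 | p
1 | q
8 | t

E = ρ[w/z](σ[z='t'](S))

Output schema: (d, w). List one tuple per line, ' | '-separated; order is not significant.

Stepwise |·|:
  S → 3
  σ[z='t'](S) → 1
  ρ[w/z](σ[z='t'](S)) → 1

== RESULT ==
d | w
8 | t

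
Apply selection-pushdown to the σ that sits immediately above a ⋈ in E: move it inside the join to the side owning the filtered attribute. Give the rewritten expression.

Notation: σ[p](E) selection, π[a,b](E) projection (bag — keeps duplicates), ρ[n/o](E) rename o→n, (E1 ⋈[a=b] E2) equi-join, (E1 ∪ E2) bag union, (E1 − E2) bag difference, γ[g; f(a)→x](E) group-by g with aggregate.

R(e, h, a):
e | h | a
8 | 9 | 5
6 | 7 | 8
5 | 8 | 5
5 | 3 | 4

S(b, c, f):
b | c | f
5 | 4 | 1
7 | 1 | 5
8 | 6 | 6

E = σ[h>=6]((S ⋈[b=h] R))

σ filters on h, owned by the right side.
E' = (S ⋈[b=h] σ[h>=6](R))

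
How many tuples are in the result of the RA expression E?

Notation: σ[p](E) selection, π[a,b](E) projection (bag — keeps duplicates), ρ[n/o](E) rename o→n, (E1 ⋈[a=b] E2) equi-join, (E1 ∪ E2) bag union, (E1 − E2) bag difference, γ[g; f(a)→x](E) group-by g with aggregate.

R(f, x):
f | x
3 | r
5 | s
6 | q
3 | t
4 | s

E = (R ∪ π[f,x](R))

Subexpression sizes:
  R → 5
  R → 5
  π[f,x](R) → 5
  (R ∪ π[f,x](R)) → 10

|E| = 10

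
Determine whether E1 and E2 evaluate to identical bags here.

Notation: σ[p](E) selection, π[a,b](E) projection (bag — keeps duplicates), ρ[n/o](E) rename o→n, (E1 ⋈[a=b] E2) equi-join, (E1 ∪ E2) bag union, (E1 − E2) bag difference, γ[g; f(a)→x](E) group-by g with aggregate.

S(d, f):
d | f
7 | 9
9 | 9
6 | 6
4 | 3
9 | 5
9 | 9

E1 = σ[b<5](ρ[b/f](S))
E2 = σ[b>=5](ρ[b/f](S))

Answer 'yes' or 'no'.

E1 subexpression sizes:
  S → 6
  ρ[b/f](S) → 6
  σ[b<5](ρ[b/f](S)) → 1
E2 subexpression sizes:
  S → 6
  ρ[b/f](S) → 6
  σ[b>=5](ρ[b/f](S)) → 5

E1 result:
d | b
4 | 3
E2 result:
d | b
6 | 6
7 | 9
9 | 5
9 | 9
9 | 9
Witness: (7, 9) appears 0× in E1 but 1× in E2.

no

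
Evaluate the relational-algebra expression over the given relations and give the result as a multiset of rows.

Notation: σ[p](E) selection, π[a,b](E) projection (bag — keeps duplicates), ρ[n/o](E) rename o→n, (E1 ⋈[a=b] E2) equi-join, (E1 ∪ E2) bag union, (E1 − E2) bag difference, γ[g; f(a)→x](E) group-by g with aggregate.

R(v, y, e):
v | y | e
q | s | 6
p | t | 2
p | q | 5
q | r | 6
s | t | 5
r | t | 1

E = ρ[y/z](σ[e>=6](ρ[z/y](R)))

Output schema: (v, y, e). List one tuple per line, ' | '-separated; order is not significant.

Subexpression sizes:
  R → 6
  ρ[z/y](R) → 6
  σ[e>=6](ρ[z/y](R)) → 2
  ρ[y/z](σ[e>=6](ρ[z/y](R))) → 2

== RESULT ==
v | y | e
q | r | 6
q | s | 6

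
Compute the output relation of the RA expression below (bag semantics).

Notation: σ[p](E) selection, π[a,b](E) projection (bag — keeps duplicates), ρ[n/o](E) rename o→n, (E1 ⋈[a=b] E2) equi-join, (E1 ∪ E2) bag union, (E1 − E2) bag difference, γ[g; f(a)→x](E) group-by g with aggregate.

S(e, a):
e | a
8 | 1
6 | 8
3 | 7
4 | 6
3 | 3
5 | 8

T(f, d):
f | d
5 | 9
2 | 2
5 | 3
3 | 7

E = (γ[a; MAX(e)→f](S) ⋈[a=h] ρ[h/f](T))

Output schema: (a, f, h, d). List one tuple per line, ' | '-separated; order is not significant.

Per-node cardinality:
  S → 6
  γ[a; MAX(e)→f](S) → 5
  T → 4
  ρ[h/f](T) → 4
  (γ[a; MAX(e)→f](S) ⋈[a=h] ρ[h/f](T)) → 1

== RESULT ==
a | f | h | d
3 | 3 | 3 | 7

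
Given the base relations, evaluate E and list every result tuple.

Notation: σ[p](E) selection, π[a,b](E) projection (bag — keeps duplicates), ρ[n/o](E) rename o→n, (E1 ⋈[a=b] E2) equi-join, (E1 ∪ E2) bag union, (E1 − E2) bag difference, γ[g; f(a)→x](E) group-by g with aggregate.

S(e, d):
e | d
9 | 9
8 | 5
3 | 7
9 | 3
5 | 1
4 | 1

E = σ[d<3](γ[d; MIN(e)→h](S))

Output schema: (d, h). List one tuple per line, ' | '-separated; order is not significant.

Subexpression sizes:
  S → 6
  γ[d; MIN(e)→h](S) → 5
  σ[d<3](γ[d; MIN(e)→h](S)) → 1

== RESULT ==
d | h
1 | 4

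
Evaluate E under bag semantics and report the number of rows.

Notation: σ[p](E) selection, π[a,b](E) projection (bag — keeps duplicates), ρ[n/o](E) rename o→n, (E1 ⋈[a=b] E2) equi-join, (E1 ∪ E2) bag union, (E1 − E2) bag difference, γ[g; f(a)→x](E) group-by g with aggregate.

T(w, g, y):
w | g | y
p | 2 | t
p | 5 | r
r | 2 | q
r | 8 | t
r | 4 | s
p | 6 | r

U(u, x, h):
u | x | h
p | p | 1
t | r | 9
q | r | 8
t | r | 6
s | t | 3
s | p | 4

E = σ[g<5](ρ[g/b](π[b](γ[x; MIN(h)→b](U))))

Stepwise |·|:
  U → 6
  γ[x; MIN(h)→b](U) → 3
  π[b](γ[x; MIN(h)→b](U)) → 3
  ρ[g/b](π[b](γ[x; MIN(h)→b](U))) → 3
  σ[g<5](ρ[g/b](π[b](γ[x; MIN(h)→b](U)))) → 2

|E| = 2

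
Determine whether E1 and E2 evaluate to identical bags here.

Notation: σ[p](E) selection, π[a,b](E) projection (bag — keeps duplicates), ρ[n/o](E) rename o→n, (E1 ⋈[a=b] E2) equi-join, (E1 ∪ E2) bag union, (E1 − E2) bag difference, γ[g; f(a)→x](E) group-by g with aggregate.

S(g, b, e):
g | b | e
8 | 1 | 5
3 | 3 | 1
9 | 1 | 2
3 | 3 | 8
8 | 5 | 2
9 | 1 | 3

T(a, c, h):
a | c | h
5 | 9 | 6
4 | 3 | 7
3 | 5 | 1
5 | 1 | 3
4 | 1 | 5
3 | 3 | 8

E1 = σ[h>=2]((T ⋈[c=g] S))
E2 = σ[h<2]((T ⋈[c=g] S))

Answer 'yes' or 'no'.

E1 stepwise |·|:
  T → 6
  S → 6
  (T ⋈[c=g] S) → 6
  σ[h>=2]((T ⋈[c=g] S)) → 6
E2 stepwise |·|:
  T → 6
  S → 6
  (T ⋈[c=g] S) → 6
  σ[h<2]((T ⋈[c=g] S)) → 0

E1 result:
a | c | h | g | b | e
3 | 3 | 8 | 3 | 3 | 1
3 | 3 | 8 | 3 | 3 | 8
4 | 3 | 7 | 3 | 3 | 1
4 | 3 | 7 | 3 | 3 | 8
5 | 9 | 6 | 9 | 1 | 2
5 | 9 | 6 | 9 | 1 | 3
E2 result:
a | c | h | g | b | e
(0 rows)
Witness: (4, 3, 7, 3, 3, 1) appears 1× in E1 but 0× in E2.

no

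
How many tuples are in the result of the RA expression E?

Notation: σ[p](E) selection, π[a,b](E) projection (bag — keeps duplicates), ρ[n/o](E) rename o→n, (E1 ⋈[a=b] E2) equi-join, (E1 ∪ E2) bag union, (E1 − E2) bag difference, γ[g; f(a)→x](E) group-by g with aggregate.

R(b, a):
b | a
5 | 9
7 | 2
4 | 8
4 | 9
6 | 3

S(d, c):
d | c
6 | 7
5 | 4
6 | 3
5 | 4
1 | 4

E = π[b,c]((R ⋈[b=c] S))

Stepwise |·|:
  R → 5
  S → 5
  (R ⋈[b=c] S) → 7
  π[b,c]((R ⋈[b=c] S)) → 7

|E| = 7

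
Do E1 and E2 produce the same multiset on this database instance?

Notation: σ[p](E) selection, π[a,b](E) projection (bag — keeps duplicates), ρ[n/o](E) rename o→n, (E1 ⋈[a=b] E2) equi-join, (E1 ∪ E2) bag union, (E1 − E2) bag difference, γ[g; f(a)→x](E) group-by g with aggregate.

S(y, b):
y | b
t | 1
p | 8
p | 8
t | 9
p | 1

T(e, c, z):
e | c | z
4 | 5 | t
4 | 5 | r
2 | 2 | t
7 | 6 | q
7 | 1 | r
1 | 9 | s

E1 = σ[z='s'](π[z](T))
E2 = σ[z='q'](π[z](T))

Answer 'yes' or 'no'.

E1 row counts bottom-up:
  T → 6
  π[z](T) → 6
  σ[z='s'](π[z](T)) → 1
E2 row counts bottom-up:
  T → 6
  π[z](T) → 6
  σ[z='q'](π[z](T)) → 1

E1 result:
z
s
E2 result:
z
q
Witness: ('q',) appears 0× in E1 but 1× in E2.

no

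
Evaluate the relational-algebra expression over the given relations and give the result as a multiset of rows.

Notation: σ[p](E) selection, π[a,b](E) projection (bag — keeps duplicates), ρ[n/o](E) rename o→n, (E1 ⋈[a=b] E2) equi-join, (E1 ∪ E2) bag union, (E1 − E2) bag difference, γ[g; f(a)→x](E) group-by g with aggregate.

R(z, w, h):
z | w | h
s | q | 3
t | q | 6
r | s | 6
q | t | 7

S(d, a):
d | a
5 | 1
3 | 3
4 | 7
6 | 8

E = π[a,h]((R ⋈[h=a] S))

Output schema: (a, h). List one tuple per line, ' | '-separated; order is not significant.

Per-node cardinality:
  R → 4
  S → 4
  (R ⋈[h=a] S) → 2
  π[a,h]((R ⋈[h=a] S)) → 2

== RESULT ==
a | h
3 | 3
7 | 7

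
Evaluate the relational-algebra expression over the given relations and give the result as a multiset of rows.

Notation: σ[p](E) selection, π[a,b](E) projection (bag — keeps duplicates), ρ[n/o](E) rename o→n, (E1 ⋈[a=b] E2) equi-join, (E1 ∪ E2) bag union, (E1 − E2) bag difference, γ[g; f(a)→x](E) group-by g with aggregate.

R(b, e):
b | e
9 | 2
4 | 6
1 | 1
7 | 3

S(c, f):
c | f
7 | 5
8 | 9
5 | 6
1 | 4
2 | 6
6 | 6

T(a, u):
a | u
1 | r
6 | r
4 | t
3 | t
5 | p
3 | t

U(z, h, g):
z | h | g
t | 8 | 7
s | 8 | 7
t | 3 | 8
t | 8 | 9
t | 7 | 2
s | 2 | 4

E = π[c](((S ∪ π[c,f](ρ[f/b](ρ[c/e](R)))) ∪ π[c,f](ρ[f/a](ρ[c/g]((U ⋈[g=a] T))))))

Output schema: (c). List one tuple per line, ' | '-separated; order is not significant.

Row counts bottom-up:
  S → 6
  R → 4
  ρ[c/e](R) → 4
  ρ[f/b](ρ[c/e](R)) → 4
  π[c,f](ρ[f/b](ρ[c/e](R))) → 4
  (S ∪ π[c,f](ρ[f/b](ρ[c/e](R)))) → 10
  U → 6
  T → 6
  (U ⋈[g=a] T) → 1
  ρ[c/g]((U ⋈[g=a] T)) → 1
  ρ[f/a](ρ[c/g]((U ⋈[g=a] T))) → 1
  π[c,f](ρ[f/a](ρ[c/g]((U ⋈[g=a] T)))) → 1
  ((S ∪ π[c,f](ρ[f/b](ρ[c/e](R)))) ∪ π[c,f](ρ[f/a](ρ[c/g]((U ⋈[g=a] T))))) → 11
  π[c](((S ∪ π[c,f](ρ[f/b](ρ[c/e](R)))) ∪ π[c,f](ρ[f/a](ρ[c/g]((U ⋈[g=a] T)))))) → 11

== RESULT ==
c
1
1
2
2
3
4
5
6
6
7
8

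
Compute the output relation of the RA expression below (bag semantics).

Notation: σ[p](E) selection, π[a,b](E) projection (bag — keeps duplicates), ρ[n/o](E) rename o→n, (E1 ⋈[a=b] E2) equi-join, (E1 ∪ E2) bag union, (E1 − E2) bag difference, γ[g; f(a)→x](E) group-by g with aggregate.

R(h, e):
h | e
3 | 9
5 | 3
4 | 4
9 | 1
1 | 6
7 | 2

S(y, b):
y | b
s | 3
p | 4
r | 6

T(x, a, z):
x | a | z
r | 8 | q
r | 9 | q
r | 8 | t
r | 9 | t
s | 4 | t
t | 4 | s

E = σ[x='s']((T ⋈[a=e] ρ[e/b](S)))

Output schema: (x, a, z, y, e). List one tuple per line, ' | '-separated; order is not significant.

Per-node cardinality:
  T → 6
  S → 3
  ρ[e/b](S) → 3
  (T ⋈[a=e] ρ[e/b](S)) → 2
  σ[x='s']((T ⋈[a=e] ρ[e/b](S))) → 1

== RESULT ==
x | a | z | y | e
s | 4 | t | p | 4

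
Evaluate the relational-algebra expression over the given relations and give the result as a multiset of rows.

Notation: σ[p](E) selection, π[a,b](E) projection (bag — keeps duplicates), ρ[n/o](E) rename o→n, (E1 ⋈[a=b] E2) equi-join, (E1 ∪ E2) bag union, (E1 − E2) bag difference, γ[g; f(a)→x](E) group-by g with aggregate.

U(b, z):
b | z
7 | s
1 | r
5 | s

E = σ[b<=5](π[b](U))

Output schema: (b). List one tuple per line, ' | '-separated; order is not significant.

Per-node cardinality:
  U → 3
  π[b](U) → 3
  σ[b<=5](π[b](U)) → 2

== RESULT ==
b
1
5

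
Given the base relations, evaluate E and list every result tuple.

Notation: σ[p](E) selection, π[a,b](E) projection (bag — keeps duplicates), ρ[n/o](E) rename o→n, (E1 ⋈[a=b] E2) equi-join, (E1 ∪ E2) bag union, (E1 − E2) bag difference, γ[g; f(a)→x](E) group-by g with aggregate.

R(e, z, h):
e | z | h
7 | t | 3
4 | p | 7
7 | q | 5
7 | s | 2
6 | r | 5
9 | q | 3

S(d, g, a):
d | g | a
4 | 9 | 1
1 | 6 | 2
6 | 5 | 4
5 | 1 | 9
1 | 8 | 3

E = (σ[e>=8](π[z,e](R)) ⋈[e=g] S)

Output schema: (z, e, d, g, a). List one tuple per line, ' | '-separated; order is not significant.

Stepwise |·|:
  R → 6
  π[z,e](R) → 6
  σ[e>=8](π[z,e](R)) → 1
  S → 5
  (σ[e>=8](π[z,e](R)) ⋈[e=g] S) → 1

== RESULT ==
z | e | d | g | a
q | 9 | 4 | 9 | 1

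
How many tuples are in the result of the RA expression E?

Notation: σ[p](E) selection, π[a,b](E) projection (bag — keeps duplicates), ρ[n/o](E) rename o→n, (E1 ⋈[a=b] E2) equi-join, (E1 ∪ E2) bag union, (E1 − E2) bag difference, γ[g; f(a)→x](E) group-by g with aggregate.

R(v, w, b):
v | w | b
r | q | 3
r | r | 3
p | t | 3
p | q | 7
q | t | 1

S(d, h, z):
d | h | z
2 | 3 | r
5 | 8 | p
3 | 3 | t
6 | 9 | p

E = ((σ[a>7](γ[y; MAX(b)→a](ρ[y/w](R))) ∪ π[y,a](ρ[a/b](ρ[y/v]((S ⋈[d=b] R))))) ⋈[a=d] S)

Subexpression sizes:
  R → 5
  ρ[y/w](R) → 5
  γ[y; MAX(b)→a](ρ[y/w](R)) → 3
  σ[a>7](γ[y; MAX(b)→a](ρ[y/w](R))) → 0
  S → 4
  R → 5
  (S ⋈[d=b] R) → 3
  ρ[y/v]((S ⋈[d=b] R)) → 3
  ρ[a/b](ρ[y/v]((S ⋈[d=b] R))) → 3
  π[y,a](ρ[a/b](ρ[y/v]((S ⋈[d=b] R)))) → 3
  (σ[a>7](γ[y; MAX(b)→a](ρ[y/w](R))) ∪ π[y,a](ρ[a/b](ρ[y/v]((S ⋈[d=b] R))))) → 3
  S → 4
  ((σ[a>7](γ[y; MAX(b)→a](ρ[y/w](R))) ∪ π[y,a](ρ[a/b](ρ[y/v]((S ⋈[d=b] R))))) ⋈[a=d] S) → 3

|E| = 3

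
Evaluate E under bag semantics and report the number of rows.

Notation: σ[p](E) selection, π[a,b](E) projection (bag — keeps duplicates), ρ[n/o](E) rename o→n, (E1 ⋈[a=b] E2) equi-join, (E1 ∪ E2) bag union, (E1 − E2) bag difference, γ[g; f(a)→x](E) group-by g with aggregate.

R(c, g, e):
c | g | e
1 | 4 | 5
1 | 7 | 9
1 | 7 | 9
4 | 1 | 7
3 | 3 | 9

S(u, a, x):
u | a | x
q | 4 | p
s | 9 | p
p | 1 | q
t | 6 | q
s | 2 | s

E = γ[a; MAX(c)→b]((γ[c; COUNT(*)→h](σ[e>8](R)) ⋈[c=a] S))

Stepwise |·|:
  R → 5
  σ[e>8](R) → 3
  γ[c; COUNT(*)→h](σ[e>8](R)) → 2
  S → 5
  (γ[c; COUNT(*)→h](σ[e>8](R)) ⋈[c=a] S) → 1
  γ[a; MAX(c)→b]((γ[c; COUNT(*)→h](σ[e>8](R)) ⋈[c=a] S)) → 1

|E| = 1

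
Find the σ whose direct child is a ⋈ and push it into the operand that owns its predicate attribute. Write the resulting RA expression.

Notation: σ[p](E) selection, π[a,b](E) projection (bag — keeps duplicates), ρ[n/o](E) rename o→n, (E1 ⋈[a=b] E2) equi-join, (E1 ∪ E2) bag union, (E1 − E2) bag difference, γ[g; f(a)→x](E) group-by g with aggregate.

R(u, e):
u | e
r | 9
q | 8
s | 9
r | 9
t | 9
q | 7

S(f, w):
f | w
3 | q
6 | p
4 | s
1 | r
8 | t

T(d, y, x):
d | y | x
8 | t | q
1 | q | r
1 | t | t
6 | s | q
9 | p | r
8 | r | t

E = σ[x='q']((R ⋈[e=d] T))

σ filters on x, owned by the right side.
E' = (R ⋈[e=d] σ[x='q'](T))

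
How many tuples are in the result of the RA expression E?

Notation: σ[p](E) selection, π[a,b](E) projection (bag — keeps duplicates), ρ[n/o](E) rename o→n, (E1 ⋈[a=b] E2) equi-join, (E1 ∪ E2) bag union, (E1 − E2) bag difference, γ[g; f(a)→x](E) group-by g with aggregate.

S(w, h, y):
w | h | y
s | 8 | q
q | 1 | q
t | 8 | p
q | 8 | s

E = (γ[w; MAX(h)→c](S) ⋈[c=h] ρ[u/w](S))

Stepwise |·|:
  S → 4
  γ[w; MAX(h)→c](S) → 3
  S → 4
  ρ[u/w](S) → 4
  (γ[w; MAX(h)→c](S) ⋈[c=h] ρ[u/w](S)) → 9

|E| = 9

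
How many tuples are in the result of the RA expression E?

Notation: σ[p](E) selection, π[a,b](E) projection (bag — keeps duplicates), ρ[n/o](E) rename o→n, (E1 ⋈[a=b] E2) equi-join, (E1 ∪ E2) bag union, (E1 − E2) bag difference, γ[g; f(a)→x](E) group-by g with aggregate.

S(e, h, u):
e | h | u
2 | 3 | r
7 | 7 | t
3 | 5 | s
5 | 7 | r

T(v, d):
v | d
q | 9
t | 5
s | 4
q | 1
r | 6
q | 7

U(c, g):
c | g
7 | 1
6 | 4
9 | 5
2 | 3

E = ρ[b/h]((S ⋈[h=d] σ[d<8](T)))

Subexpression sizes:
  S → 4
  T → 6
  σ[d<8](T) → 5
  (S ⋈[h=d] σ[d<8](T)) → 3
  ρ[b/h]((S ⋈[h=d] σ[d<8](T))) → 3

|E| = 3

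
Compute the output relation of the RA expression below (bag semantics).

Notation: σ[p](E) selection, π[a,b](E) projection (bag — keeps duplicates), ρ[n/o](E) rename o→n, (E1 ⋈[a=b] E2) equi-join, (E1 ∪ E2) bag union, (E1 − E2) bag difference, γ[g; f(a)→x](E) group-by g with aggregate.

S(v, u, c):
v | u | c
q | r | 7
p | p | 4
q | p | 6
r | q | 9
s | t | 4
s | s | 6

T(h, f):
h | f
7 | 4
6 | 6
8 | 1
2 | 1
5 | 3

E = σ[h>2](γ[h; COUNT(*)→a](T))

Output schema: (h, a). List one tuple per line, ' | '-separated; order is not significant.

Per-node cardinality:
  T → 5
  γ[h; COUNT(*)→a](T) → 5
  σ[h>2](γ[h; COUNT(*)→a](T)) → 4

== RESULT ==
h | a
5 | 1
6 | 1
7 | 1
8 | 1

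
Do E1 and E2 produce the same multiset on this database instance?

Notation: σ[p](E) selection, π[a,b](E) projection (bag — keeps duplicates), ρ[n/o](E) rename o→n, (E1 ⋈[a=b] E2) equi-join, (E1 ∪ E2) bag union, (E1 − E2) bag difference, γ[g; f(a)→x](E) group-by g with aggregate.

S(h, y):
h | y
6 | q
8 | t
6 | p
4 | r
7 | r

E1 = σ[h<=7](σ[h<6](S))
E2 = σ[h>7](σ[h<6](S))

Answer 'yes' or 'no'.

E1 per-node cardinality:
  S → 5
  σ[h<6](S) → 1
  σ[h<=7](σ[h<6](S)) → 1
E2 per-node cardinality:
  S → 5
  σ[h<6](S) → 1
  σ[h>7](σ[h<6](S)) → 0

E1 result:
h | y
4 | r
E2 result:
h | y
(0 rows)
Witness: (4, 'r') appears 1× in E1 but 0× in E2.

no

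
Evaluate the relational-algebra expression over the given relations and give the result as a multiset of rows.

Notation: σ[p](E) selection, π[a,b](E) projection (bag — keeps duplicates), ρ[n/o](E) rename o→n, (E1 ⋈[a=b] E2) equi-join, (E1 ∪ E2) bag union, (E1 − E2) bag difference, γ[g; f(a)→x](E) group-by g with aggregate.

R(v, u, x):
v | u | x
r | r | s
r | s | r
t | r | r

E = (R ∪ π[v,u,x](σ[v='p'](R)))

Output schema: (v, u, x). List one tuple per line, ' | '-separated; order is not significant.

Per-node cardinality:
  R → 3
  R → 3
  σ[v='p'](R) → 0
  π[v,u,x](σ[v='p'](R)) → 0
  (R ∪ π[v,u,x](σ[v='p'](R))) → 3

== RESULT ==
v | u | x
r | r | s
r | s | r
t | r | r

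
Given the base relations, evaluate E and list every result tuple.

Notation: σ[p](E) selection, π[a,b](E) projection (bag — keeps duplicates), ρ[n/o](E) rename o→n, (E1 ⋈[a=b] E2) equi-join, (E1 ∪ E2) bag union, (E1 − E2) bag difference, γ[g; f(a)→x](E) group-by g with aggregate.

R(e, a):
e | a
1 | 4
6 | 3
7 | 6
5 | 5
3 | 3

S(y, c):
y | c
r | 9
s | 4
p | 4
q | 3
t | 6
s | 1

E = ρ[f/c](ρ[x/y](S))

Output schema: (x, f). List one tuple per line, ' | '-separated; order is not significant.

Row counts bottom-up:
  S → 6
  ρ[x/y](S) → 6
  ρ[f/c](ρ[x/y](S)) → 6

== RESULT ==
x | f
p | 4
q | 3
r | 9
s | 1
s | 4
t | 6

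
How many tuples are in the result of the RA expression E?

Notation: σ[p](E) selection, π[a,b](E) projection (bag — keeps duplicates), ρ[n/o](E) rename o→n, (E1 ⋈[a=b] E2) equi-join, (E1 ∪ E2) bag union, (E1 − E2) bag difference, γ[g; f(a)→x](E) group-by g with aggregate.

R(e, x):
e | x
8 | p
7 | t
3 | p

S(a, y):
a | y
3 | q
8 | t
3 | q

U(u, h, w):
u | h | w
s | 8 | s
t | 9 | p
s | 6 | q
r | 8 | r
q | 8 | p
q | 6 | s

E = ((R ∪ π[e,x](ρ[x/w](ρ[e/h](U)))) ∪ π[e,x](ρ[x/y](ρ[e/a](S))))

Subexpression sizes:
  R → 3
  U → 6
  ρ[e/h](U) → 6
  ρ[x/w](ρ[e/h](U)) → 6
  π[e,x](ρ[x/w](ρ[e/h](U))) → 6
  (R ∪ π[e,x](ρ[x/w](ρ[e/h](U)))) → 9
  S → 3
  ρ[e/a](S) → 3
  ρ[x/y](ρ[e/a](S)) → 3
  π[e,x](ρ[x/y](ρ[e/a](S))) → 3
  ((R ∪ π[e,x](ρ[x/w](ρ[e/h](U)))) ∪ π[e,x](ρ[x/y](ρ[e/a](S)))) → 12

|E| = 12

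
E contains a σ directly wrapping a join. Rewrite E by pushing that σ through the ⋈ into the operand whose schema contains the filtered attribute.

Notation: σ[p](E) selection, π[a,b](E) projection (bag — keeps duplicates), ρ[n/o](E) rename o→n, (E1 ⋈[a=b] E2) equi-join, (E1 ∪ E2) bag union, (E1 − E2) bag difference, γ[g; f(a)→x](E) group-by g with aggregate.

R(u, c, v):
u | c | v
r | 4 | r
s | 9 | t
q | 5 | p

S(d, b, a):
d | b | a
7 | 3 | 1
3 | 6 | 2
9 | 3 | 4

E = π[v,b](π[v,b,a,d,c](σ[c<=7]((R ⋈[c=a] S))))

σ filters on c, owned by the left side.
E' = π[v,b](π[v,b,a,d,c]((σ[c<=7](R) ⋈[c=a] S)))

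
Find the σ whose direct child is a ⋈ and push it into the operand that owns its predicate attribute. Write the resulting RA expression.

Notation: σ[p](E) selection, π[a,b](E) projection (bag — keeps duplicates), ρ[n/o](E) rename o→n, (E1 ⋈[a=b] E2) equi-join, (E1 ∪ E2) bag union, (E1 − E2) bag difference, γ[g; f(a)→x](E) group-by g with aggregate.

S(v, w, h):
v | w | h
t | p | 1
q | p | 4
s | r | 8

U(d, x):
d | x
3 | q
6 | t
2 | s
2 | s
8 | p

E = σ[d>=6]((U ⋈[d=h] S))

σ filters on d, owned by the left side.
E' = (σ[d>=6](U) ⋈[d=h] S)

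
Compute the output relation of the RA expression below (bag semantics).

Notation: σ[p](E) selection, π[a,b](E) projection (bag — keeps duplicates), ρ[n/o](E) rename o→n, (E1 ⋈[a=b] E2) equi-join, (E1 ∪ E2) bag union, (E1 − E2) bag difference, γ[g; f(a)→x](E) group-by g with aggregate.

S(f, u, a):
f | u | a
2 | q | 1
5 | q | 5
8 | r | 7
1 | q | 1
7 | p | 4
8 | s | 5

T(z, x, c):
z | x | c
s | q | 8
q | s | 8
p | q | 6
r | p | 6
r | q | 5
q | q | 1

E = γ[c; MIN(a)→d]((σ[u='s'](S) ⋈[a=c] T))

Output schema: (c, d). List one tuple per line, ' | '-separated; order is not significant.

Row counts bottom-up:
  S → 6
  σ[u='s'](S) → 1
  T → 6
  (σ[u='s'](S) ⋈[a=c] T) → 1
  γ[c; MIN(a)→d]((σ[u='s'](S) ⋈[a=c] T)) → 1

== RESULT ==
c | d
5 | 5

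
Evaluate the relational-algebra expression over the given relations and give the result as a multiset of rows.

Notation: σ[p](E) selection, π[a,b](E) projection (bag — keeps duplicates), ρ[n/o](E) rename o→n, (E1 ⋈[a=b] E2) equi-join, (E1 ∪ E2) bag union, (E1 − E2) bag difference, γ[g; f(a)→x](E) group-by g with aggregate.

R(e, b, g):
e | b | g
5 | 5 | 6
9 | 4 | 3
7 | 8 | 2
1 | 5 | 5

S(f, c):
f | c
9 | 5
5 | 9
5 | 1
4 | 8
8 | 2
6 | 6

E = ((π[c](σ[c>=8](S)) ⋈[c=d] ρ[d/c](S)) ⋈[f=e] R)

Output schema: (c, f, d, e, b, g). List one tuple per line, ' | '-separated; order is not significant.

Stepwise |·|:
  S → 6
  σ[c>=8](S) → 2
  π[c](σ[c>=8](S)) → 2
  S → 6
  ρ[d/c](S) → 6
  (π[c](σ[c>=8](S)) ⋈[c=d] ρ[d/c](S)) → 2
  R → 4
  ((π[c](σ[c>=8](S)) ⋈[c=d] ρ[d/c](S)) ⋈[f=e] R) → 1

== RESULT ==
c | f | d | e | b | g
9 | 5 | 9 | 5 | 5 | 6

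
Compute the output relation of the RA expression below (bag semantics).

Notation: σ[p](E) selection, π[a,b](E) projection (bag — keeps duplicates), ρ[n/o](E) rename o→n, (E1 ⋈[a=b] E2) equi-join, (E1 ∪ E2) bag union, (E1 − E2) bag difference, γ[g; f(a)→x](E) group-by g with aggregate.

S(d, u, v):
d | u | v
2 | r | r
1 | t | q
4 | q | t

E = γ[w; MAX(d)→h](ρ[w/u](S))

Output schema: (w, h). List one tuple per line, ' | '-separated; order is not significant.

Subexpression sizes:
  S → 3
  ρ[w/u](S) → 3
  γ[w; MAX(d)→h](ρ[w/u](S)) → 3

== RESULT ==
w | h
q | 4
r | 2
t | 1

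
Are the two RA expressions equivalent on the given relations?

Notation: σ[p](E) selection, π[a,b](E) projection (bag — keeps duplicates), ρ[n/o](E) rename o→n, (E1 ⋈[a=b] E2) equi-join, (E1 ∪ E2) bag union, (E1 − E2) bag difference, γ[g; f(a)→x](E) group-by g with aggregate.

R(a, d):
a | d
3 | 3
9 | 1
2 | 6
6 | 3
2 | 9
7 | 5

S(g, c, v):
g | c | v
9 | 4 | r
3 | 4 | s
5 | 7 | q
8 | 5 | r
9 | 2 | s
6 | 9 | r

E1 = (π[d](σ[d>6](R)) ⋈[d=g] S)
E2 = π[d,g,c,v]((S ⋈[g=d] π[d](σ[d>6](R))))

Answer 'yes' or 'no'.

E1 row counts bottom-up:
  R → 6
  σ[d>6](R) → 1
  π[d](σ[d>6](R)) → 1
  S → 6
  (π[d](σ[d>6](R)) ⋈[d=g] S) → 2
E2 row counts bottom-up:
  S → 6
  R → 6
  σ[d>6](R) → 1
  π[d](σ[d>6](R)) → 1
  (S ⋈[g=d] π[d](σ[d>6](R))) → 2
  π[d,g,c,v]((S ⋈[g=d] π[d](σ[d>6](R)))) → 2

E1 and E2 produce the same multiset:
d | g | c | v
9 | 9 | 2 | s
9 | 9 | 4 | r

yes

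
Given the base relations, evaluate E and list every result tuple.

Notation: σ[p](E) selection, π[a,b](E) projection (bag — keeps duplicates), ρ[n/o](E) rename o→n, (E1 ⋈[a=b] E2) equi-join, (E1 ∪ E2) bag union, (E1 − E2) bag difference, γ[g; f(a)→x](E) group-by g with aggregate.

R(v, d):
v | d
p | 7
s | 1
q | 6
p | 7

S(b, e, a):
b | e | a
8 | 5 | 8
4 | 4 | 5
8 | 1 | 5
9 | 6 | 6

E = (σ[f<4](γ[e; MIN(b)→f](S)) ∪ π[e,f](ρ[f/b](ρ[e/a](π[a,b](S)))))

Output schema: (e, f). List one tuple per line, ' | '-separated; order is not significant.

Row counts bottom-up:
  S → 4
  γ[e; MIN(b)→f](S) → 4
  σ[f<4](γ[e; MIN(b)→f](S)) → 0
  S → 4
  π[a,b](S) → 4
  ρ[e/a](π[a,b](S)) → 4
  ρ[f/b](ρ[e/a](π[a,b](S))) → 4
  π[e,f](ρ[f/b](ρ[e/a](π[a,b](S)))) → 4
  (σ[f<4](γ[e; MIN(b)→f](S)) ∪ π[e,f](ρ[f/b](ρ[e/a](π[a,b](S))))) → 4

== RESULT ==
e | f
5 | 4
5 | 8
6 | 9
8 | 8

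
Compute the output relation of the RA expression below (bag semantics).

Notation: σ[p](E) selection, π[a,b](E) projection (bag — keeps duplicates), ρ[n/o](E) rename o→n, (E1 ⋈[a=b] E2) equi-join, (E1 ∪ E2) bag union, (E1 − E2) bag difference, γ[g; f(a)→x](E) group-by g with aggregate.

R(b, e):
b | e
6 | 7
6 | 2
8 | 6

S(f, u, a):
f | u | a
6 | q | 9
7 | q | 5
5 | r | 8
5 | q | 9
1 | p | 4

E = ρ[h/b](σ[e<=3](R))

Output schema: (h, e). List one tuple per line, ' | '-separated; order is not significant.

Row counts bottom-up:
  R → 3
  σ[e<=3](R) → 1
  ρ[h/b](σ[e<=3](R)) → 1

== RESULT ==
h | e
6 | 2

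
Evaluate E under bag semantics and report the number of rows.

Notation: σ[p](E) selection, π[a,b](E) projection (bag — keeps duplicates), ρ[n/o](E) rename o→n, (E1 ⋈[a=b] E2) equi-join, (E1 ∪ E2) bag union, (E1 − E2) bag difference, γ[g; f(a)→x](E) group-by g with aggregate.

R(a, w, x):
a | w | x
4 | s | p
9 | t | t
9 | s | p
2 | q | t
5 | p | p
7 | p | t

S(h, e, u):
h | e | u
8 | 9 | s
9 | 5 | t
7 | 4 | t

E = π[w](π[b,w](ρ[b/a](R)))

Per-node cardinality:
  R → 6
  ρ[b/a](R) → 6
  π[b,w](ρ[b/a](R)) → 6
  π[w](π[b,w](ρ[b/a](R))) → 6

|E| = 6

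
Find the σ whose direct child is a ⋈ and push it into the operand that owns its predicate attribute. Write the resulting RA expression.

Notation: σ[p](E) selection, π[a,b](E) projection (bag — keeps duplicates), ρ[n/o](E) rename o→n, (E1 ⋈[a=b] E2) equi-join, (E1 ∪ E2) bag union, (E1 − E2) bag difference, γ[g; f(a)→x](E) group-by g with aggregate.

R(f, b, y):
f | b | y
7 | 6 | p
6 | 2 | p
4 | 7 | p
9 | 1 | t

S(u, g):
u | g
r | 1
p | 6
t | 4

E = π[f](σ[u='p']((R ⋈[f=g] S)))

σ filters on u, owned by the right side.
E' = π[f]((R ⋈[f=g] σ[u='p'](S)))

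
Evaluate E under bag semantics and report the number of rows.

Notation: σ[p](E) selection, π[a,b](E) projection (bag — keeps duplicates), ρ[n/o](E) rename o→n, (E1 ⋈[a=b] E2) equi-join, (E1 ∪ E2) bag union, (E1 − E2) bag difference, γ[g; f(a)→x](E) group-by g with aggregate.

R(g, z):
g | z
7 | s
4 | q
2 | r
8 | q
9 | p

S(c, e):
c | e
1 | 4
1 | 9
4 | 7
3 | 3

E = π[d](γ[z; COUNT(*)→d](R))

Subexpression sizes:
  R → 5
  γ[z; COUNT(*)→d](R) → 4
  π[d](γ[z; COUNT(*)→d](R)) → 4

|E| = 4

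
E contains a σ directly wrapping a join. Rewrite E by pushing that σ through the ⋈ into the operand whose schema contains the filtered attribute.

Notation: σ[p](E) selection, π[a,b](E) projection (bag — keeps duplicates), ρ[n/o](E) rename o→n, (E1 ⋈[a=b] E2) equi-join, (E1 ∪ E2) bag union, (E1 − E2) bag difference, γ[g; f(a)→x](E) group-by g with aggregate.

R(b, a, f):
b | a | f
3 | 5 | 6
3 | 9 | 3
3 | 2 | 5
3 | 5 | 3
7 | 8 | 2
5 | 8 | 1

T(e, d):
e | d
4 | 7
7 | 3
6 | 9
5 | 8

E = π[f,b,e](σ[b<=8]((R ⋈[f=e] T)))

σ filters on b, owned by the left side.
E' = π[f,b,e]((σ[b<=8](R) ⋈[f=e] T))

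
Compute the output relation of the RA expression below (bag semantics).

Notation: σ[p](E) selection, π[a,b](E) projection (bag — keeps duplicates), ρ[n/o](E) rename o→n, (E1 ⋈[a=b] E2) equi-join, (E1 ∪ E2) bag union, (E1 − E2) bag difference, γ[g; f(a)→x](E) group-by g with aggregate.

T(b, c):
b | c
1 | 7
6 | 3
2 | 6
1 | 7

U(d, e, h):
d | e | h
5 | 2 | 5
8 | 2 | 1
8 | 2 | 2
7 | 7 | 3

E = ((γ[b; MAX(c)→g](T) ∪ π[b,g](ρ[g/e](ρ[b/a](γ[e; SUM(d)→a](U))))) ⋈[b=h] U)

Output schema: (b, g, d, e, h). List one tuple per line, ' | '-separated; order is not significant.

Stepwise |·|:
  T → 4
  γ[b; MAX(c)→g](T) → 3
  U → 4
  γ[e; SUM(d)→a](U) → 2
  ρ[b/a](γ[e; SUM(d)→a](U)) → 2
  ρ[g/e](ρ[b/a](γ[e; SUM(d)→a](U))) → 2
  π[b,g](ρ[g/e](ρ[b/a](γ[e; SUM(d)→a](U)))) → 2
  (γ[b; MAX(c)→g](T) ∪ π[b,g](ρ[g/e](ρ[b/a](γ[e; SUM(d)→a](U))))) → 5
  U → 4
  ((γ[b; MAX(c)→g](T) ∪ π[b,g](ρ[g/e](ρ[b/a](γ[e; SUM(d)→a](U))))) ⋈[b=h] U) → 2

== RESULT ==
b | g | d | e | h
1 | 7 | 8 | 2 | 1
2 | 6 | 8 | 2 | 2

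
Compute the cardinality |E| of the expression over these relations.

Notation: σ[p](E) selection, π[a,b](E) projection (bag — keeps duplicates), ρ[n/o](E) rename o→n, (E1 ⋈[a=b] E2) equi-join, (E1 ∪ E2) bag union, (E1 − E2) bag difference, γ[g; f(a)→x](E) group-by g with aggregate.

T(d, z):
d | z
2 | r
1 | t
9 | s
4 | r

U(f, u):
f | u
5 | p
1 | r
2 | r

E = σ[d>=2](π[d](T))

Subexpression sizes:
  T → 4
  π[d](T) → 4
  σ[d>=2](π[d](T)) → 3

|E| = 3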